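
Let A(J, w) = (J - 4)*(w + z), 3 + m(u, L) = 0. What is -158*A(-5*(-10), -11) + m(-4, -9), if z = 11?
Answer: -3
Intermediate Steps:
m(u, L) = -3 (m(u, L) = -3 + 0 = -3)
A(J, w) = (-4 + J)*(11 + w) (A(J, w) = (J - 4)*(w + 11) = (-4 + J)*(11 + w))
-158*A(-5*(-10), -11) + m(-4, -9) = -158*(-44 - 4*(-11) + 11*(-5*(-10)) - 5*(-10)*(-11)) - 3 = -158*(-44 + 44 + 11*50 + 50*(-11)) - 3 = -158*(-44 + 44 + 550 - 550) - 3 = -158*0 - 3 = 0 - 3 = -3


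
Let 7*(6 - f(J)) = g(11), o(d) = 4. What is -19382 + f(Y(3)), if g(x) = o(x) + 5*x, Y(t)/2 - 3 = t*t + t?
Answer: -135691/7 ≈ -19384.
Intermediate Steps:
Y(t) = 6 + 2*t + 2*t**2 (Y(t) = 6 + 2*(t*t + t) = 6 + 2*(t**2 + t) = 6 + 2*(t + t**2) = 6 + (2*t + 2*t**2) = 6 + 2*t + 2*t**2)
g(x) = 4 + 5*x
f(J) = -17/7 (f(J) = 6 - (4 + 5*11)/7 = 6 - (4 + 55)/7 = 6 - 1/7*59 = 6 - 59/7 = -17/7)
-19382 + f(Y(3)) = -19382 - 17/7 = -135691/7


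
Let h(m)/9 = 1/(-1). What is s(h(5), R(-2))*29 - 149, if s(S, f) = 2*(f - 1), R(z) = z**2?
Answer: 25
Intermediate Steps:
h(m) = -9 (h(m) = 9/(-1) = 9*(-1) = -9)
s(S, f) = -2 + 2*f (s(S, f) = 2*(-1 + f) = -2 + 2*f)
s(h(5), R(-2))*29 - 149 = (-2 + 2*(-2)**2)*29 - 149 = (-2 + 2*4)*29 - 149 = (-2 + 8)*29 - 149 = 6*29 - 149 = 174 - 149 = 25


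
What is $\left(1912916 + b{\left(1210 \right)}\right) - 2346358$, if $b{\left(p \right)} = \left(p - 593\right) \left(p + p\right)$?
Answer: $1059698$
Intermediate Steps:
$b{\left(p \right)} = 2 p \left(-593 + p\right)$ ($b{\left(p \right)} = \left(-593 + p\right) 2 p = 2 p \left(-593 + p\right)$)
$\left(1912916 + b{\left(1210 \right)}\right) - 2346358 = \left(1912916 + 2 \cdot 1210 \left(-593 + 1210\right)\right) - 2346358 = \left(1912916 + 2 \cdot 1210 \cdot 617\right) - 2346358 = \left(1912916 + 1493140\right) - 2346358 = 3406056 - 2346358 = 1059698$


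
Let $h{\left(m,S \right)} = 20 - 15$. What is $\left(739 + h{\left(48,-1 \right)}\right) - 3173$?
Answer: $-2429$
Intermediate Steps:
$h{\left(m,S \right)} = 5$ ($h{\left(m,S \right)} = 20 - 15 = 5$)
$\left(739 + h{\left(48,-1 \right)}\right) - 3173 = \left(739 + 5\right) - 3173 = 744 - 3173 = -2429$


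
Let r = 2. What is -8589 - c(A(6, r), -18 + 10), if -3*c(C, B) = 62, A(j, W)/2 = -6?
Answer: -25705/3 ≈ -8568.3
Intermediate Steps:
A(j, W) = -12 (A(j, W) = 2*(-6) = -12)
c(C, B) = -62/3 (c(C, B) = -1/3*62 = -62/3)
-8589 - c(A(6, r), -18 + 10) = -8589 - 1*(-62/3) = -8589 + 62/3 = -25705/3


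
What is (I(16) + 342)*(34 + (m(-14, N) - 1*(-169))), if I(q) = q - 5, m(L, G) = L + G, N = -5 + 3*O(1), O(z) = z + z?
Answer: 67070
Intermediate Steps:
O(z) = 2*z
N = 1 (N = -5 + 3*(2*1) = -5 + 3*2 = -5 + 6 = 1)
m(L, G) = G + L
I(q) = -5 + q
(I(16) + 342)*(34 + (m(-14, N) - 1*(-169))) = ((-5 + 16) + 342)*(34 + ((1 - 14) - 1*(-169))) = (11 + 342)*(34 + (-13 + 169)) = 353*(34 + 156) = 353*190 = 67070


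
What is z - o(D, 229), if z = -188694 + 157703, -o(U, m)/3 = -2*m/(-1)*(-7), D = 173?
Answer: -40609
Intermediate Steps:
o(U, m) = 42*m (o(U, m) = -3*(-2*m/(-1))*(-7) = -3*(-2*m*(-1))*(-7) = -3*(-(-2)*m)*(-7) = -3*2*m*(-7) = -(-42)*m = 42*m)
z = -30991
z - o(D, 229) = -30991 - 42*229 = -30991 - 1*9618 = -30991 - 9618 = -40609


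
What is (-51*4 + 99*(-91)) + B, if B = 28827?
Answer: 19614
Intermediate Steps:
(-51*4 + 99*(-91)) + B = (-51*4 + 99*(-91)) + 28827 = (-204 - 9009) + 28827 = -9213 + 28827 = 19614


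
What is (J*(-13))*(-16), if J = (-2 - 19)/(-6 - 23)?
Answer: 4368/29 ≈ 150.62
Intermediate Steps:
J = 21/29 (J = -21/(-29) = -21*(-1/29) = 21/29 ≈ 0.72414)
(J*(-13))*(-16) = ((21/29)*(-13))*(-16) = -273/29*(-16) = 4368/29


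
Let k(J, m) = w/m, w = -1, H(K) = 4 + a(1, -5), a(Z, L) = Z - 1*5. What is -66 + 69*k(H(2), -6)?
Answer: -109/2 ≈ -54.500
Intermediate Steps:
a(Z, L) = -5 + Z (a(Z, L) = Z - 5 = -5 + Z)
H(K) = 0 (H(K) = 4 + (-5 + 1) = 4 - 4 = 0)
k(J, m) = -1/m
-66 + 69*k(H(2), -6) = -66 + 69*(-1/(-6)) = -66 + 69*(-1*(-1/6)) = -66 + 69*(1/6) = -66 + 23/2 = -109/2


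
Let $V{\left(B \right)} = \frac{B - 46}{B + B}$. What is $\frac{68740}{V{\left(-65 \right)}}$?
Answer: $\frac{8936200}{111} \approx 80506.0$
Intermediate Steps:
$V{\left(B \right)} = \frac{-46 + B}{2 B}$
$\frac{68740}{V{\left(-65 \right)}} = \frac{68740}{\frac{1}{2} \frac{1}{-65} \left(-46 - 65\right)} = \frac{68740}{\frac{1}{2} \left(- \frac{1}{65}\right) \left(-111\right)} = \frac{68740}{\frac{111}{130}} = 68740 \cdot \frac{130}{111} = \frac{8936200}{111}$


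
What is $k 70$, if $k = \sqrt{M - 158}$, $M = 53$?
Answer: $70 i \sqrt{105} \approx 717.29 i$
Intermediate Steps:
$k = i \sqrt{105}$ ($k = \sqrt{53 - 158} = \sqrt{-105} = i \sqrt{105} \approx 10.247 i$)
$k 70 = i \sqrt{105} \cdot 70 = 70 i \sqrt{105}$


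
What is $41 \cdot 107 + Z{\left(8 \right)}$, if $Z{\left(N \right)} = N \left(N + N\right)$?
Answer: $4515$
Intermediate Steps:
$Z{\left(N \right)} = 2 N^{2}$ ($Z{\left(N \right)} = N 2 N = 2 N^{2}$)
$41 \cdot 107 + Z{\left(8 \right)} = 41 \cdot 107 + 2 \cdot 8^{2} = 4387 + 2 \cdot 64 = 4387 + 128 = 4515$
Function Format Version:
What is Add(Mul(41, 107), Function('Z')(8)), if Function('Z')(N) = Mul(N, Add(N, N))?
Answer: 4515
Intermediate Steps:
Function('Z')(N) = Mul(2, Pow(N, 2)) (Function('Z')(N) = Mul(N, Mul(2, N)) = Mul(2, Pow(N, 2)))
Add(Mul(41, 107), Function('Z')(8)) = Add(Mul(41, 107), Mul(2, Pow(8, 2))) = Add(4387, Mul(2, 64)) = Add(4387, 128) = 4515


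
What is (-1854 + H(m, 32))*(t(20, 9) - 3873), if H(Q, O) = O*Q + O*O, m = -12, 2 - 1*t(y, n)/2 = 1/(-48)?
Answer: 56362985/12 ≈ 4.6969e+6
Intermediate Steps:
t(y, n) = 97/24 (t(y, n) = 4 - 2/(-48) = 4 - 2*(-1/48) = 4 + 1/24 = 97/24)
H(Q, O) = O² + O*Q (H(Q, O) = O*Q + O² = O² + O*Q)
(-1854 + H(m, 32))*(t(20, 9) - 3873) = (-1854 + 32*(32 - 12))*(97/24 - 3873) = (-1854 + 32*20)*(-92855/24) = (-1854 + 640)*(-92855/24) = -1214*(-92855/24) = 56362985/12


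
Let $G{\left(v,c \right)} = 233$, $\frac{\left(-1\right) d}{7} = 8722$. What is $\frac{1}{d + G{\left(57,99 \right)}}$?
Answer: $- \frac{1}{60821} \approx -1.6442 \cdot 10^{-5}$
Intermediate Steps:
$d = -61054$ ($d = \left(-7\right) 8722 = -61054$)
$\frac{1}{d + G{\left(57,99 \right)}} = \frac{1}{-61054 + 233} = \frac{1}{-60821} = - \frac{1}{60821}$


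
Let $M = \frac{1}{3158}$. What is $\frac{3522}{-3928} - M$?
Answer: $- \frac{2781601}{3101156} \approx -0.89696$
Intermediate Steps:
$M = \frac{1}{3158} \approx 0.00031666$
$\frac{3522}{-3928} - M = \frac{3522}{-3928} - \frac{1}{3158} = 3522 \left(- \frac{1}{3928}\right) - \frac{1}{3158} = - \frac{1761}{1964} - \frac{1}{3158} = - \frac{2781601}{3101156}$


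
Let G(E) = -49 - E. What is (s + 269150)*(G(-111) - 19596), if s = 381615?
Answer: -12712043510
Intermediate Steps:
(s + 269150)*(G(-111) - 19596) = (381615 + 269150)*((-49 - 1*(-111)) - 19596) = 650765*((-49 + 111) - 19596) = 650765*(62 - 19596) = 650765*(-19534) = -12712043510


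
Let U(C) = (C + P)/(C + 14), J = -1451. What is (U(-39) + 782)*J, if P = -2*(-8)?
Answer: -28400423/25 ≈ -1.1360e+6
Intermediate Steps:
P = 16
U(C) = (16 + C)/(14 + C) (U(C) = (C + 16)/(C + 14) = (16 + C)/(14 + C))
(U(-39) + 782)*J = ((16 - 39)/(14 - 39) + 782)*(-1451) = (-23/(-25) + 782)*(-1451) = (-1/25*(-23) + 782)*(-1451) = (23/25 + 782)*(-1451) = (19573/25)*(-1451) = -28400423/25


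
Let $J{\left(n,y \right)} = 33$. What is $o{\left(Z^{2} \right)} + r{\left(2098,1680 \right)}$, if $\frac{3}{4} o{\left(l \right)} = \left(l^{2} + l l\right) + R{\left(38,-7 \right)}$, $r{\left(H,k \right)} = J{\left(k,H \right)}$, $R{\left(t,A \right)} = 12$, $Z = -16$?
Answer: $\frac{524435}{3} \approx 1.7481 \cdot 10^{5}$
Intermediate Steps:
$r{\left(H,k \right)} = 33$
$o{\left(l \right)} = 16 + \frac{8 l^{2}}{3}$ ($o{\left(l \right)} = \frac{4 \left(\left(l^{2} + l l\right) + 12\right)}{3} = \frac{4 \left(\left(l^{2} + l^{2}\right) + 12\right)}{3} = \frac{4 \left(2 l^{2} + 12\right)}{3} = \frac{4 \left(12 + 2 l^{2}\right)}{3} = 16 + \frac{8 l^{2}}{3}$)
$o{\left(Z^{2} \right)} + r{\left(2098,1680 \right)} = \left(16 + \frac{8 \left(\left(-16\right)^{2}\right)^{2}}{3}\right) + 33 = \left(16 + \frac{8 \cdot 256^{2}}{3}\right) + 33 = \left(16 + \frac{8}{3} \cdot 65536\right) + 33 = \left(16 + \frac{524288}{3}\right) + 33 = \frac{524336}{3} + 33 = \frac{524435}{3}$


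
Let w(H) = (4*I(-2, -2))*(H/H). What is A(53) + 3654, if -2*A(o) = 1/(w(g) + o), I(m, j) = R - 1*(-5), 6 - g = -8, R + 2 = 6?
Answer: 650411/178 ≈ 3654.0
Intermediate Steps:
R = 4 (R = -2 + 6 = 4)
g = 14 (g = 6 - 1*(-8) = 6 + 8 = 14)
I(m, j) = 9 (I(m, j) = 4 - 1*(-5) = 4 + 5 = 9)
w(H) = 36 (w(H) = (4*9)*(H/H) = 36*1 = 36)
A(o) = -1/(2*(36 + o))
A(53) + 3654 = -1/(72 + 2*53) + 3654 = -1/(72 + 106) + 3654 = -1/178 + 3654 = 650411/178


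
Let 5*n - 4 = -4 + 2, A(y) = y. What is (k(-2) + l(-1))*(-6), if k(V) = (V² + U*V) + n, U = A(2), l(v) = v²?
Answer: -42/5 ≈ -8.4000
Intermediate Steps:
n = ⅖ (n = ⅘ + (-4 + 2)/5 = ⅘ + (⅕)*(-2) = ⅘ - ⅖ = ⅖ ≈ 0.40000)
U = 2
k(V) = ⅖ + V² + 2*V (k(V) = (V² + 2*V) + ⅖ = ⅖ + V² + 2*V)
(k(-2) + l(-1))*(-6) = ((⅖ + (-2)² + 2*(-2)) + (-1)²)*(-6) = ((⅖ + 4 - 4) + 1)*(-6) = (⅖ + 1)*(-6) = (7/5)*(-6) = -42/5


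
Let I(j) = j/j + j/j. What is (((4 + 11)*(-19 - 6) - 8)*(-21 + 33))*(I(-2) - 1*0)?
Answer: -9192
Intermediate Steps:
I(j) = 2 (I(j) = 1 + 1 = 2)
(((4 + 11)*(-19 - 6) - 8)*(-21 + 33))*(I(-2) - 1*0) = (((4 + 11)*(-19 - 6) - 8)*(-21 + 33))*(2 - 1*0) = ((15*(-25) - 8)*12)*(2 + 0) = ((-375 - 8)*12)*2 = -383*12*2 = -4596*2 = -9192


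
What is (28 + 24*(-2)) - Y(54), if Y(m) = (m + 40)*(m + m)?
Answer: -10172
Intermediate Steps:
Y(m) = 2*m*(40 + m) (Y(m) = (40 + m)*(2*m) = 2*m*(40 + m))
(28 + 24*(-2)) - Y(54) = (28 + 24*(-2)) - 2*54*(40 + 54) = (28 - 48) - 2*54*94 = -20 - 1*10152 = -20 - 10152 = -10172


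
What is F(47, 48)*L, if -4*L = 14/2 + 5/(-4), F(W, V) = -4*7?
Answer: 161/4 ≈ 40.250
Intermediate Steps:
F(W, V) = -28
L = -23/16 (L = -(14/2 + 5/(-4))/4 = -(14*(½) + 5*(-¼))/4 = -(7 - 5/4)/4 = -¼*23/4 = -23/16 ≈ -1.4375)
F(47, 48)*L = -28*(-23/16) = 161/4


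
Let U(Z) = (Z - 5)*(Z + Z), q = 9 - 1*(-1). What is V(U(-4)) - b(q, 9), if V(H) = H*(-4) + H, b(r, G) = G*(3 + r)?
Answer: -333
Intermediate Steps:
q = 10 (q = 9 + 1 = 10)
U(Z) = 2*Z*(-5 + Z) (U(Z) = (-5 + Z)*(2*Z) = 2*Z*(-5 + Z))
V(H) = -3*H (V(H) = -4*H + H = -3*H)
V(U(-4)) - b(q, 9) = -6*(-4)*(-5 - 4) - 9*(3 + 10) = -6*(-4)*(-9) - 9*13 = -3*72 - 1*117 = -216 - 117 = -333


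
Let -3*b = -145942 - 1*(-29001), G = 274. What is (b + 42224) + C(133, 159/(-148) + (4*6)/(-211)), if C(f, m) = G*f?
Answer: 352939/3 ≈ 1.1765e+5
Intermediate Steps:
b = 116941/3 (b = -(-145942 - 1*(-29001))/3 = -(-145942 + 29001)/3 = -1/3*(-116941) = 116941/3 ≈ 38980.)
C(f, m) = 274*f
(b + 42224) + C(133, 159/(-148) + (4*6)/(-211)) = (116941/3 + 42224) + 274*133 = 243613/3 + 36442 = 352939/3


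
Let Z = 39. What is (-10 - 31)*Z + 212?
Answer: -1387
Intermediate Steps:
(-10 - 31)*Z + 212 = (-10 - 31)*39 + 212 = -41*39 + 212 = -1599 + 212 = -1387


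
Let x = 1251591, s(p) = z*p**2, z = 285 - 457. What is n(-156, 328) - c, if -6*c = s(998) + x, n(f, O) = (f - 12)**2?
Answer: -169891753/6 ≈ -2.8315e+7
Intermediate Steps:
z = -172
s(p) = -172*p**2
n(f, O) = (-12 + f)**2
c = 170061097/6 (c = -(-172*998**2 + 1251591)/6 = -(-172*996004 + 1251591)/6 = -(-171312688 + 1251591)/6 = -1/6*(-170061097) = 170061097/6 ≈ 2.8344e+7)
n(-156, 328) - c = (-12 - 156)**2 - 1*170061097/6 = (-168)**2 - 170061097/6 = 28224 - 170061097/6 = -169891753/6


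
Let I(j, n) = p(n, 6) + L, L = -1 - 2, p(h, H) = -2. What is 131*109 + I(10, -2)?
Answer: 14274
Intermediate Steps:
L = -3
I(j, n) = -5 (I(j, n) = -2 - 3 = -5)
131*109 + I(10, -2) = 131*109 - 5 = 14279 - 5 = 14274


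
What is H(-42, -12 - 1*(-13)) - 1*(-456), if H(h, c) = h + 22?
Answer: 436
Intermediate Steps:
H(h, c) = 22 + h
H(-42, -12 - 1*(-13)) - 1*(-456) = (22 - 42) - 1*(-456) = -20 + 456 = 436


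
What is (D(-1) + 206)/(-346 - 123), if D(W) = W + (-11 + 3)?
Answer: -197/469 ≈ -0.42004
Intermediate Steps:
D(W) = -8 + W (D(W) = W - 8 = -8 + W)
(D(-1) + 206)/(-346 - 123) = ((-8 - 1) + 206)/(-346 - 123) = (-9 + 206)/(-469) = 197*(-1/469) = -197/469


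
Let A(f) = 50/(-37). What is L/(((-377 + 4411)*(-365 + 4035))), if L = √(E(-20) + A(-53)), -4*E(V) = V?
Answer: 3*√555/547776860 ≈ 1.2902e-7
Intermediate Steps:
E(V) = -V/4
A(f) = -50/37 (A(f) = 50*(-1/37) = -50/37)
L = 3*√555/37 (L = √(-¼*(-20) - 50/37) = √(5 - 50/37) = √(135/37) = 3*√555/37 ≈ 1.9101)
L/(((-377 + 4411)*(-365 + 4035))) = (3*√555/37)/(((-377 + 4411)*(-365 + 4035))) = (3*√555/37)/((4034*3670)) = (3*√555/37)/14804780 = (3*√555/37)*(1/14804780) = 3*√555/547776860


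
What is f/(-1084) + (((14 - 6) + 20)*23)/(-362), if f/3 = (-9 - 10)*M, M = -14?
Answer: -246743/98102 ≈ -2.5152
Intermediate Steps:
f = 798 (f = 3*((-9 - 10)*(-14)) = 3*(-19*(-14)) = 3*266 = 798)
f/(-1084) + (((14 - 6) + 20)*23)/(-362) = 798/(-1084) + (((14 - 6) + 20)*23)/(-362) = 798*(-1/1084) + ((8 + 20)*23)*(-1/362) = -399/542 + (28*23)*(-1/362) = -399/542 + 644*(-1/362) = -399/542 - 322/181 = -246743/98102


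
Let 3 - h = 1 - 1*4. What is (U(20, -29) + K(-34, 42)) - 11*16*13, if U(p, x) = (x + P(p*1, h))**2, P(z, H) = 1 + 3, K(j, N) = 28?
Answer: -1635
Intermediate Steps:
h = 6 (h = 3 - (1 - 1*4) = 3 - (1 - 4) = 3 - 1*(-3) = 3 + 3 = 6)
P(z, H) = 4
U(p, x) = (4 + x)**2 (U(p, x) = (x + 4)**2 = (4 + x)**2)
(U(20, -29) + K(-34, 42)) - 11*16*13 = ((4 - 29)**2 + 28) - 11*16*13 = ((-25)**2 + 28) - 176*13 = (625 + 28) - 2288 = 653 - 2288 = -1635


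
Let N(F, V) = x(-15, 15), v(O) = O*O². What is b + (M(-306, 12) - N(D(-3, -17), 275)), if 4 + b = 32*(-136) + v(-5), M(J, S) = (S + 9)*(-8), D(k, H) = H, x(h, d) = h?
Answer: -4634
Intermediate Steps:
v(O) = O³
N(F, V) = -15
M(J, S) = -72 - 8*S (M(J, S) = (9 + S)*(-8) = -72 - 8*S)
b = -4481 (b = -4 + (32*(-136) + (-5)³) = -4 + (-4352 - 125) = -4 - 4477 = -4481)
b + (M(-306, 12) - N(D(-3, -17), 275)) = -4481 + ((-72 - 8*12) - 1*(-15)) = -4481 + ((-72 - 96) + 15) = -4481 + (-168 + 15) = -4481 - 153 = -4634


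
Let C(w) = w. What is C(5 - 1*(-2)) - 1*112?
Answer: -105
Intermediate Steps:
C(5 - 1*(-2)) - 1*112 = (5 - 1*(-2)) - 1*112 = (5 + 2) - 112 = 7 - 112 = -105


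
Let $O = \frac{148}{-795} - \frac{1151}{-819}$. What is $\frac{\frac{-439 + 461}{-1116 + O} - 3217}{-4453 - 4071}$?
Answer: $\frac{778346501203}{2062351531276} \approx 0.37741$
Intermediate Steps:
$O = \frac{264611}{217035}$ ($O = 148 \left(- \frac{1}{795}\right) - - \frac{1151}{819} = - \frac{148}{795} + \frac{1151}{819} = \frac{264611}{217035} \approx 1.2192$)
$\frac{\frac{-439 + 461}{-1116 + O} - 3217}{-4453 - 4071} = \frac{\frac{-439 + 461}{-1116 + \frac{264611}{217035}} - 3217}{-4453 - 4071} = \frac{\frac{22}{- \frac{241946449}{217035}} - 3217}{-8524} = \left(22 \left(- \frac{217035}{241946449}\right) - 3217\right) \left(- \frac{1}{8524}\right) = \left(- \frac{4774770}{241946449} - 3217\right) \left(- \frac{1}{8524}\right) = \left(- \frac{778346501203}{241946449}\right) \left(- \frac{1}{8524}\right) = \frac{778346501203}{2062351531276}$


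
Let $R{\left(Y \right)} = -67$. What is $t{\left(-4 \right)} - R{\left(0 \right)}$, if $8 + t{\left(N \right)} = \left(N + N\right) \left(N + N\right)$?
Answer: $123$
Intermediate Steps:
$t{\left(N \right)} = -8 + 4 N^{2}$ ($t{\left(N \right)} = -8 + \left(N + N\right) \left(N + N\right) = -8 + 2 N 2 N = -8 + 4 N^{2}$)
$t{\left(-4 \right)} - R{\left(0 \right)} = \left(-8 + 4 \left(-4\right)^{2}\right) - -67 = \left(-8 + 4 \cdot 16\right) + 67 = \left(-8 + 64\right) + 67 = 56 + 67 = 123$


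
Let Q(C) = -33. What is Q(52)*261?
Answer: -8613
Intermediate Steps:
Q(52)*261 = -33*261 = -8613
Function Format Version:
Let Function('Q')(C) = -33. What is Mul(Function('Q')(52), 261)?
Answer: -8613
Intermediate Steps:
Mul(Function('Q')(52), 261) = Mul(-33, 261) = -8613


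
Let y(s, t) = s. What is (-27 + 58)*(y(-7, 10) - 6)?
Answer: -403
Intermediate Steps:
(-27 + 58)*(y(-7, 10) - 6) = (-27 + 58)*(-7 - 6) = 31*(-13) = -403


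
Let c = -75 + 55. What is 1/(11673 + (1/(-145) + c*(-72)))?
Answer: 145/1901384 ≈ 7.6260e-5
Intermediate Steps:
c = -20
1/(11673 + (1/(-145) + c*(-72))) = 1/(11673 + (1/(-145) - 20*(-72))) = 1/(11673 + (-1/145 + 1440)) = 1/(11673 + 208799/145) = 1/(1901384/145) = 145/1901384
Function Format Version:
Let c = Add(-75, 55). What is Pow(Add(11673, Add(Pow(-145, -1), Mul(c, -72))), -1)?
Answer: Rational(145, 1901384) ≈ 7.6260e-5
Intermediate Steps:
c = -20
Pow(Add(11673, Add(Pow(-145, -1), Mul(c, -72))), -1) = Pow(Add(11673, Add(Pow(-145, -1), Mul(-20, -72))), -1) = Pow(Add(11673, Add(Rational(-1, 145), 1440)), -1) = Pow(Add(11673, Rational(208799, 145)), -1) = Pow(Rational(1901384, 145), -1) = Rational(145, 1901384)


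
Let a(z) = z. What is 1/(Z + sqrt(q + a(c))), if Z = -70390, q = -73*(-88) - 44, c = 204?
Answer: -35195/2477372758 - sqrt(1646)/2477372758 ≈ -1.4223e-5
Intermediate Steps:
q = 6380 (q = 6424 - 44 = 6380)
1/(Z + sqrt(q + a(c))) = 1/(-70390 + sqrt(6380 + 204)) = 1/(-70390 + sqrt(6584)) = 1/(-70390 + 2*sqrt(1646))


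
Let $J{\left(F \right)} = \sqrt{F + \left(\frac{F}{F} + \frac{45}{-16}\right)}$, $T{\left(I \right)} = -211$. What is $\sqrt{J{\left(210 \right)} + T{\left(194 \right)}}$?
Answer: $\frac{\sqrt{-844 + \sqrt{3331}}}{2} \approx 14.02 i$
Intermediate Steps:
$J{\left(F \right)} = \sqrt{- \frac{29}{16} + F}$ ($J{\left(F \right)} = \sqrt{F + \left(1 + 45 \left(- \frac{1}{16}\right)\right)} = \sqrt{F + \left(1 - \frac{45}{16}\right)} = \sqrt{F - \frac{29}{16}} = \sqrt{- \frac{29}{16} + F}$)
$\sqrt{J{\left(210 \right)} + T{\left(194 \right)}} = \sqrt{\frac{\sqrt{-29 + 16 \cdot 210}}{4} - 211} = \sqrt{\frac{\sqrt{-29 + 3360}}{4} - 211} = \sqrt{\frac{\sqrt{3331}}{4} - 211} = \sqrt{-211 + \frac{\sqrt{3331}}{4}}$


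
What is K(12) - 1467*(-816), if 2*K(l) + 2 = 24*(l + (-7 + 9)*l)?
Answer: 1197503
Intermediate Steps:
K(l) = -1 + 36*l (K(l) = -1 + (24*(l + (-7 + 9)*l))/2 = -1 + (24*(l + 2*l))/2 = -1 + (24*(3*l))/2 = -1 + (72*l)/2 = -1 + 36*l)
K(12) - 1467*(-816) = (-1 + 36*12) - 1467*(-816) = (-1 + 432) + 1197072 = 431 + 1197072 = 1197503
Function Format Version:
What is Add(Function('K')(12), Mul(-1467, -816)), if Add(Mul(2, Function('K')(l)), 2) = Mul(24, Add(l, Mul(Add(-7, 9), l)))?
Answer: 1197503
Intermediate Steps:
Function('K')(l) = Add(-1, Mul(36, l)) (Function('K')(l) = Add(-1, Mul(Rational(1, 2), Mul(24, Add(l, Mul(Add(-7, 9), l))))) = Add(-1, Mul(Rational(1, 2), Mul(24, Add(l, Mul(2, l))))) = Add(-1, Mul(Rational(1, 2), Mul(24, Mul(3, l)))) = Add(-1, Mul(Rational(1, 2), Mul(72, l))) = Add(-1, Mul(36, l)))
Add(Function('K')(12), Mul(-1467, -816)) = Add(Add(-1, Mul(36, 12)), Mul(-1467, -816)) = Add(Add(-1, 432), 1197072) = Add(431, 1197072) = 1197503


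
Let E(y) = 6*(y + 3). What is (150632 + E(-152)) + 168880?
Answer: 318618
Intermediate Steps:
E(y) = 18 + 6*y (E(y) = 6*(3 + y) = 18 + 6*y)
(150632 + E(-152)) + 168880 = (150632 + (18 + 6*(-152))) + 168880 = (150632 + (18 - 912)) + 168880 = (150632 - 894) + 168880 = 149738 + 168880 = 318618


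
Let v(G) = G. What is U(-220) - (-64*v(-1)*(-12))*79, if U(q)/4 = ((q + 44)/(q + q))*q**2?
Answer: 138112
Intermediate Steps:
U(q) = 2*q*(44 + q) (U(q) = 4*(((q + 44)/(q + q))*q**2) = 4*(((44 + q)/((2*q)))*q**2) = 4*(((44 + q)*(1/(2*q)))*q**2) = 4*(((44 + q)/(2*q))*q**2) = 4*(q*(44 + q)/2) = 2*q*(44 + q))
U(-220) - (-64*v(-1)*(-12))*79 = 2*(-220)*(44 - 220) - (-(-64)*(-12))*79 = 2*(-220)*(-176) - (-64*12)*79 = 77440 - (-768)*79 = 77440 - 1*(-60672) = 77440 + 60672 = 138112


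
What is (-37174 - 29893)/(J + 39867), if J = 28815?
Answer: -67067/68682 ≈ -0.97649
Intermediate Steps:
(-37174 - 29893)/(J + 39867) = (-37174 - 29893)/(28815 + 39867) = -67067/68682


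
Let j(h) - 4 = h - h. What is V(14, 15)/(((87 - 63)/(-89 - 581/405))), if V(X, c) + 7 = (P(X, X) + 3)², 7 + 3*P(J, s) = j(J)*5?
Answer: -7709773/43740 ≈ -176.26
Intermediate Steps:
j(h) = 4 (j(h) = 4 + (h - h) = 4 + 0 = 4)
P(J, s) = 13/3 (P(J, s) = -7/3 + (4*5)/3 = -7/3 + (⅓)*20 = -7/3 + 20/3 = 13/3)
V(X, c) = 421/9 (V(X, c) = -7 + (13/3 + 3)² = -7 + (22/3)² = -7 + 484/9 = 421/9)
V(14, 15)/(((87 - 63)/(-89 - 581/405))) = 421/(9*(((87 - 63)/(-89 - 581/405)))) = 421/(9*((24/(-89 - 581*1/405)))) = 421/(9*((24/(-89 - 581/405)))) = 421/(9*((24/(-36626/405)))) = 421/(9*((24*(-405/36626)))) = 421/(9*(-4860/18313)) = (421/9)*(-18313/4860) = -7709773/43740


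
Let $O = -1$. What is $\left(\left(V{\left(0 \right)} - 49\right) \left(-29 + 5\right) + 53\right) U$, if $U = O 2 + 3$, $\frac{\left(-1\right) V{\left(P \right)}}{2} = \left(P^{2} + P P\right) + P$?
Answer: $1229$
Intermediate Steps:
$V{\left(P \right)} = - 4 P^{2} - 2 P$ ($V{\left(P \right)} = - 2 \left(\left(P^{2} + P P\right) + P\right) = - 2 \left(\left(P^{2} + P^{2}\right) + P\right) = - 2 \left(2 P^{2} + P\right) = - 2 \left(P + 2 P^{2}\right) = - 4 P^{2} - 2 P$)
$U = 1$ ($U = \left(-1\right) 2 + 3 = -2 + 3 = 1$)
$\left(\left(V{\left(0 \right)} - 49\right) \left(-29 + 5\right) + 53\right) U = \left(\left(\left(-2\right) 0 \left(1 + 2 \cdot 0\right) - 49\right) \left(-29 + 5\right) + 53\right) 1 = \left(\left(\left(-2\right) 0 \left(1 + 0\right) - 49\right) \left(-24\right) + 53\right) 1 = \left(\left(\left(-2\right) 0 \cdot 1 - 49\right) \left(-24\right) + 53\right) 1 = \left(\left(0 - 49\right) \left(-24\right) + 53\right) 1 = \left(\left(-49\right) \left(-24\right) + 53\right) 1 = \left(1176 + 53\right) 1 = 1229 \cdot 1 = 1229$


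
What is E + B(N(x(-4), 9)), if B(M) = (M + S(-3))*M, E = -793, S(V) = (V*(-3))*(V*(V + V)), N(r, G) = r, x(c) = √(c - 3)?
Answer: -800 + 162*I*√7 ≈ -800.0 + 428.61*I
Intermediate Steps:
x(c) = √(-3 + c)
S(V) = -6*V³ (S(V) = (-3*V)*(V*(2*V)) = (-3*V)*(2*V²) = -6*V³)
B(M) = M*(162 + M) (B(M) = (M - 6*(-3)³)*M = (M - 6*(-27))*M = (M + 162)*M = (162 + M)*M = M*(162 + M))
E + B(N(x(-4), 9)) = -793 + √(-3 - 4)*(162 + √(-3 - 4)) = -793 + √(-7)*(162 + √(-7)) = -793 + (I*√7)*(162 + I*√7) = -793 + I*√7*(162 + I*√7)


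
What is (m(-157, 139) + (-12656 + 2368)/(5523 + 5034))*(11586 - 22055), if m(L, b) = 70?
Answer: -7628781238/10557 ≈ -7.2263e+5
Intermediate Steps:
(m(-157, 139) + (-12656 + 2368)/(5523 + 5034))*(11586 - 22055) = (70 + (-12656 + 2368)/(5523 + 5034))*(11586 - 22055) = (70 - 10288/10557)*(-10469) = (728702/10557)*(-10469) = -7628781238/10557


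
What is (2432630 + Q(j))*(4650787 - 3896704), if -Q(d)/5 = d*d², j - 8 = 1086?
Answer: -4934915432264070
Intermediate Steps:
j = 1094 (j = 8 + 1086 = 1094)
Q(d) = -5*d³ (Q(d) = -5*d*d² = -5*d³)
(2432630 + Q(j))*(4650787 - 3896704) = (2432630 - 5*1094³)*(4650787 - 3896704) = (2432630 - 5*1309338584)*754083 = (2432630 - 6546692920)*754083 = -6544260290*754083 = -4934915432264070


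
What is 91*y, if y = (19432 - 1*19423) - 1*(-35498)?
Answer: 3231137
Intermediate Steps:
y = 35507 (y = (19432 - 19423) + 35498 = 9 + 35498 = 35507)
91*y = 91*35507 = 3231137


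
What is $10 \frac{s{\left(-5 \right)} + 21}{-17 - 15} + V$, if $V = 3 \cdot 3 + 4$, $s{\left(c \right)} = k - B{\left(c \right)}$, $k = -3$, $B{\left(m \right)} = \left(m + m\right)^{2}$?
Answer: $\frac{309}{8} \approx 38.625$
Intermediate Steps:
$B{\left(m \right)} = 4 m^{2}$ ($B{\left(m \right)} = \left(2 m\right)^{2} = 4 m^{2}$)
$s{\left(c \right)} = -3 - 4 c^{2}$
$V = 13$ ($V = 9 + 4 = 13$)
$10 \frac{s{\left(-5 \right)} + 21}{-17 - 15} + V = 10 \frac{\left(-3 - 4 \left(-5\right)^{2}\right) + 21}{-17 - 15} + 13 = 10 \frac{\left(-3 - 100\right) + 21}{-32} + 13 = 10 \left(\left(-3 - 100\right) + 21\right) \left(- \frac{1}{32}\right) + 13 = 10 \left(-103 + 21\right) \left(- \frac{1}{32}\right) + 13 = 10 \left(\left(-82\right) \left(- \frac{1}{32}\right)\right) + 13 = 10 \cdot \frac{41}{16} + 13 = \frac{205}{8} + 13 = \frac{309}{8}$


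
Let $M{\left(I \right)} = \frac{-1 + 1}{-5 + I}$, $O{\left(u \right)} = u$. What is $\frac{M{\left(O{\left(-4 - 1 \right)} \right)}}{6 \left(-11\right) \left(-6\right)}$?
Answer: $0$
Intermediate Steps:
$M{\left(I \right)} = 0$ ($M{\left(I \right)} = \frac{0}{-5 + I} = 0$)
$\frac{M{\left(O{\left(-4 - 1 \right)} \right)}}{6 \left(-11\right) \left(-6\right)} = \frac{0}{6 \left(-11\right) \left(-6\right)} = \frac{0}{\left(-66\right) \left(-6\right)} = \frac{0}{396} = 0 \cdot \frac{1}{396} = 0$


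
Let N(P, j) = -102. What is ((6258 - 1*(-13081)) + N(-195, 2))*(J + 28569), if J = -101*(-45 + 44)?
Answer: 551524790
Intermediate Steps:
J = 101 (J = -101*(-1) = 101)
((6258 - 1*(-13081)) + N(-195, 2))*(J + 28569) = ((6258 - 1*(-13081)) - 102)*(101 + 28569) = ((6258 + 13081) - 102)*28670 = (19339 - 102)*28670 = 19237*28670 = 551524790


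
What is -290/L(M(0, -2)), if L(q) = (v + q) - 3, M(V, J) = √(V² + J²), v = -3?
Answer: 145/2 ≈ 72.500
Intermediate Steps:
M(V, J) = √(J² + V²)
L(q) = -6 + q (L(q) = (-3 + q) - 3 = -6 + q)
-290/L(M(0, -2)) = -290/(-6 + √((-2)² + 0²)) = -290/(-6 + √(4 + 0)) = -290/(-6 + √4) = -290/(-6 + 2) = -290/(-4) = -290*(-¼) = 145/2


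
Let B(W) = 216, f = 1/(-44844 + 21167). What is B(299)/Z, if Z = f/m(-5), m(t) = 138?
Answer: -705764016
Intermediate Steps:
f = -1/23677 (f = 1/(-23677) = -1/23677 ≈ -4.2235e-5)
Z = -1/3267426 (Z = -1/23677/138 = -1/23677*1/138 = -1/3267426 ≈ -3.0605e-7)
B(299)/Z = 216/(-1/3267426) = 216*(-3267426) = -705764016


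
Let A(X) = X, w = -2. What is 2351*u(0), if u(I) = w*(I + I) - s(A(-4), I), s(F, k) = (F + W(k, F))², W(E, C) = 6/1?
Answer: -9404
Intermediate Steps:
W(E, C) = 6 (W(E, C) = 6*1 = 6)
s(F, k) = (6 + F)² (s(F, k) = (F + 6)² = (6 + F)²)
u(I) = -4 - 4*I (u(I) = -2*(I + I) - (6 - 4)² = -4*I - 1*2² = -4*I - 1*4 = -4*I - 4 = -4 - 4*I)
2351*u(0) = 2351*(-4 - 4*0) = 2351*(-4 + 0) = 2351*(-4) = -9404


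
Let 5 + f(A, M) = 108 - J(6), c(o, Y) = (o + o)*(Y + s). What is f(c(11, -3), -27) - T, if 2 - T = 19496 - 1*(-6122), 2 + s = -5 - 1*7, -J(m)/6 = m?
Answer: 25755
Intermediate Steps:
J(m) = -6*m
s = -14 (s = -2 + (-5 - 1*7) = -2 + (-5 - 7) = -2 - 12 = -14)
c(o, Y) = 2*o*(-14 + Y) (c(o, Y) = (o + o)*(Y - 14) = (2*o)*(-14 + Y) = 2*o*(-14 + Y))
f(A, M) = 139 (f(A, M) = -5 + (108 - (-6)*6) = -5 + (108 - 1*(-36)) = -5 + (108 + 36) = -5 + 144 = 139)
T = -25616 (T = 2 - (19496 - 1*(-6122)) = 2 - (19496 + 6122) = 2 - 1*25618 = 2 - 25618 = -25616)
f(c(11, -3), -27) - T = 139 - 1*(-25616) = 139 + 25616 = 25755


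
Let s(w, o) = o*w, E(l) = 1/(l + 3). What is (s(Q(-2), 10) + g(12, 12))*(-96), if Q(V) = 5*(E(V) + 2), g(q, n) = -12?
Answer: -13248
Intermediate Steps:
E(l) = 1/(3 + l)
Q(V) = 10 + 5/(3 + V) (Q(V) = 5*(1/(3 + V) + 2) = 5*(2 + 1/(3 + V)) = 10 + 5/(3 + V))
(s(Q(-2), 10) + g(12, 12))*(-96) = (10*(5*(7 + 2*(-2))/(3 - 2)) - 12)*(-96) = (10*(5*(7 - 4)/1) - 12)*(-96) = (10*(5*1*3) - 12)*(-96) = (10*15 - 12)*(-96) = (150 - 12)*(-96) = 138*(-96) = -13248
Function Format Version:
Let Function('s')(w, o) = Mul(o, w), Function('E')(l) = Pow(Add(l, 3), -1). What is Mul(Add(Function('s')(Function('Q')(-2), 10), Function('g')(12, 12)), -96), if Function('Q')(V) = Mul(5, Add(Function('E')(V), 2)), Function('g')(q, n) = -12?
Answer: -13248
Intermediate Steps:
Function('E')(l) = Pow(Add(3, l), -1)
Function('Q')(V) = Add(10, Mul(5, Pow(Add(3, V), -1))) (Function('Q')(V) = Mul(5, Add(Pow(Add(3, V), -1), 2)) = Mul(5, Add(2, Pow(Add(3, V), -1))) = Add(10, Mul(5, Pow(Add(3, V), -1))))
Mul(Add(Function('s')(Function('Q')(-2), 10), Function('g')(12, 12)), -96) = Mul(Add(Mul(10, Mul(5, Pow(Add(3, -2), -1), Add(7, Mul(2, -2)))), -12), -96) = Mul(Add(Mul(10, Mul(5, Pow(1, -1), Add(7, -4))), -12), -96) = Mul(Add(Mul(10, Mul(5, 1, 3)), -12), -96) = Mul(Add(Mul(10, 15), -12), -96) = Mul(Add(150, -12), -96) = Mul(138, -96) = -13248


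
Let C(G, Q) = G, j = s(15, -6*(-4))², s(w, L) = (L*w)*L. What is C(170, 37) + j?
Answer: 74649770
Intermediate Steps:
s(w, L) = w*L²
j = 74649600 (j = (15*(-6*(-4))²)² = (15*24²)² = (15*576)² = 8640² = 74649600)
C(170, 37) + j = 170 + 74649600 = 74649770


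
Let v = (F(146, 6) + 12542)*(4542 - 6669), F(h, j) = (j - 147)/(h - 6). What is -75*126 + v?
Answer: -3735779853/140 ≈ -2.6684e+7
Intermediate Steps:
F(h, j) = (-147 + j)/(-6 + h)
v = -3734456853/140 (v = ((-147 + 6)/(-6 + 146) + 12542)*(4542 - 6669) = (-141/140 + 12542)*(-2127) = (1755739/140)*(-2127) = -3734456853/140 ≈ -2.6675e+7)
-75*126 + v = -75*126 - 3734456853/140 = -9450 - 3734456853/140 = -3735779853/140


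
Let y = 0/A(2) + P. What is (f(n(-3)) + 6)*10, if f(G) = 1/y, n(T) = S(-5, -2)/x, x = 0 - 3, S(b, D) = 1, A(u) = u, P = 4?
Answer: 125/2 ≈ 62.500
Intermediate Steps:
x = -3
n(T) = -1/3 (n(T) = 1/(-3) = 1*(-1/3) = -1/3)
y = 4 (y = 0/2 + 4 = 0*(1/2) + 4 = 0 + 4 = 4)
f(G) = 1/4
(f(n(-3)) + 6)*10 = (1/4 + 6)*10 = (25/4)*10 = 125/2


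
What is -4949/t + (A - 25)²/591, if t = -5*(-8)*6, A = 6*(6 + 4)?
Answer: -876953/47280 ≈ -18.548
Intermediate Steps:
A = 60 (A = 6*10 = 60)
t = 240 (t = 40*6 = 240)
-4949/t + (A - 25)²/591 = -4949/240 + (60 - 25)²/591 = -4949*1/240 + 35²*(1/591) = -4949/240 + 1225*(1/591) = -4949/240 + 1225/591 = -876953/47280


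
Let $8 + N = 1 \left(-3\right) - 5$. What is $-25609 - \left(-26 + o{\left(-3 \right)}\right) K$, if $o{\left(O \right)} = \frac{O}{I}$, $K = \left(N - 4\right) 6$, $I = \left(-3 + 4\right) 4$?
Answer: $-28819$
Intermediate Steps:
$I = 4$ ($I = 1 \cdot 4 = 4$)
$N = -16$ ($N = -8 + \left(1 \left(-3\right) - 5\right) = -8 - 8 = -16$)
$K = -120$ ($K = \left(-16 - 4\right) 6 = \left(-20\right) 6 = -120$)
$o{\left(O \right)} = \frac{O}{4}$
$-25609 - \left(-26 + o{\left(-3 \right)}\right) K = -25609 - \left(-26 + \frac{1}{4} \left(-3\right)\right) \left(-120\right) = -25609 - \left(-26 - \frac{3}{4}\right) \left(-120\right) = -25609 - \left(- \frac{107}{4}\right) \left(-120\right) = -25609 - 3210 = -28819$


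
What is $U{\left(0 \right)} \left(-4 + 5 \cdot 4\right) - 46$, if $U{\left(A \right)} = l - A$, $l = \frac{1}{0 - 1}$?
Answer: $-62$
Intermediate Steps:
$l = -1$ ($l = \frac{1}{-1} = -1$)
$U{\left(A \right)} = -1 - A$
$U{\left(0 \right)} \left(-4 + 5 \cdot 4\right) - 46 = \left(-1 - 0\right) \left(-4 + 5 \cdot 4\right) - 46 = \left(-1 + 0\right) \left(-4 + 20\right) - 46 = \left(-1\right) 16 - 46 = -16 - 46 = -62$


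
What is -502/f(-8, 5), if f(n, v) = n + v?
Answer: 502/3 ≈ 167.33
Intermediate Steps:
-502/f(-8, 5) = -502/(-8 + 5) = -502/(-3) = -502*(-⅓) = 502/3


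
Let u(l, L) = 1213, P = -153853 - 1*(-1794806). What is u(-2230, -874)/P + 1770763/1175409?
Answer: 2907164628256/1928790924777 ≈ 1.5072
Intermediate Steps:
P = 1640953 (P = -153853 + 1794806 = 1640953)
u(-2230, -874)/P + 1770763/1175409 = 1213/1640953 + 1770763/1175409 = 2907164628256/1928790924777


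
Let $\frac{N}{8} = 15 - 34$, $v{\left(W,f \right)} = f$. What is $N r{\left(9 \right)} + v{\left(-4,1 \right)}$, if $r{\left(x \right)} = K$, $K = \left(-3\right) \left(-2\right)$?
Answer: $-911$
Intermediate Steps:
$K = 6$
$r{\left(x \right)} = 6$
$N = -152$ ($N = 8 \left(15 - 34\right) = 8 \left(-19\right) = -152$)
$N r{\left(9 \right)} + v{\left(-4,1 \right)} = \left(-152\right) 6 + 1 = -912 + 1 = -911$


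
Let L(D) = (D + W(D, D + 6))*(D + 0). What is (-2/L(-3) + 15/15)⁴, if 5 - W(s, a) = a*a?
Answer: 130321/194481 ≈ 0.67010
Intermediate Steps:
W(s, a) = 5 - a² (W(s, a) = 5 - a*a = 5 - a²)
L(D) = D*(5 + D - (6 + D)²) (L(D) = (D + (5 - (D + 6)²))*(D + 0) = (D + (5 - (6 + D)²))*D = (5 + D - (6 + D)²)*D = D*(5 + D - (6 + D)²))
(-2/L(-3) + 15/15)⁴ = (-2*(-1/(3*(5 - 3 - (6 - 3)²))) + 15/15)⁴ = (-2*(-1/(3*(5 - 3 - 1*3²))) + 15*(1/15))⁴ = (-2*(-1/(3*(5 - 3 - 1*9))) + 1)⁴ = (-2*(-1/(3*(5 - 3 - 9))) + 1)⁴ = (-2/((-3*(-7))) + 1)⁴ = (-2/21 + 1)⁴ = (19/21)⁴ = 130321/194481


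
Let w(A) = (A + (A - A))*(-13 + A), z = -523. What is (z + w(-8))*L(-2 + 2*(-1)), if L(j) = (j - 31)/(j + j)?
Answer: -12425/8 ≈ -1553.1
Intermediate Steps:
w(A) = A*(-13 + A) (w(A) = (A + 0)*(-13 + A) = A*(-13 + A))
L(j) = (-31 + j)/(2*j) (L(j) = (-31 + j)/((2*j)) = (-31 + j)*(1/(2*j)) = (-31 + j)/(2*j))
(z + w(-8))*L(-2 + 2*(-1)) = (-523 - 8*(-13 - 8))*((-31 + (-2 + 2*(-1)))/(2*(-2 + 2*(-1)))) = (-523 - 8*(-21))*((-31 + (-2 - 2))/(2*(-2 - 2))) = (-523 + 168)*((1/2)*(-31 - 4)/(-4)) = -355*(-1)*(-35)/(2*4) = -355*35/8 = -12425/8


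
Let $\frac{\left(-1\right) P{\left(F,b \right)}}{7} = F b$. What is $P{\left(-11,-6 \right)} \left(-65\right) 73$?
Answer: $2192190$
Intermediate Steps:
$P{\left(F,b \right)} = - 7 F b$
$P{\left(-11,-6 \right)} \left(-65\right) 73 = \left(-7\right) \left(-11\right) \left(-6\right) \left(-65\right) 73 = \left(-462\right) \left(-65\right) 73 = 30030 \cdot 73 = 2192190$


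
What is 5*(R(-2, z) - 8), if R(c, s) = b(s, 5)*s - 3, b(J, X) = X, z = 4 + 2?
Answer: 95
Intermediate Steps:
z = 6
R(c, s) = -3 + 5*s (R(c, s) = 5*s - 3 = -3 + 5*s)
5*(R(-2, z) - 8) = 5*((-3 + 5*6) - 8) = 5*((-3 + 30) - 8) = 5*(27 - 8) = 5*19 = 95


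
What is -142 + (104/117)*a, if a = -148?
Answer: -2462/9 ≈ -273.56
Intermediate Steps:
-142 + (104/117)*a = -142 + (104/117)*(-148) = -142 + (104*(1/117))*(-148) = -142 + (8/9)*(-148) = -142 - 1184/9 = -2462/9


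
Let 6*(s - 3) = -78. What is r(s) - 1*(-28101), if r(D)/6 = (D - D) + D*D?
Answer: 28701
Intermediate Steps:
s = -10 (s = 3 + (1/6)*(-78) = 3 - 13 = -10)
r(D) = 6*D**2 (r(D) = 6*((D - D) + D*D) = 6*(0 + D**2) = 6*D**2)
r(s) - 1*(-28101) = 6*(-10)**2 - 1*(-28101) = 6*100 + 28101 = 600 + 28101 = 28701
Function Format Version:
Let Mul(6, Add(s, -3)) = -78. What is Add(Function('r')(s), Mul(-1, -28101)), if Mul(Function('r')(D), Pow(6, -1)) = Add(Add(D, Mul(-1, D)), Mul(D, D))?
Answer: 28701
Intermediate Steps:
s = -10 (s = Add(3, Mul(Rational(1, 6), -78)) = Add(3, -13) = -10)
Function('r')(D) = Mul(6, Pow(D, 2)) (Function('r')(D) = Mul(6, Add(Add(D, Mul(-1, D)), Mul(D, D))) = Mul(6, Add(0, Pow(D, 2))) = Mul(6, Pow(D, 2)))
Add(Function('r')(s), Mul(-1, -28101)) = Add(Mul(6, Pow(-10, 2)), Mul(-1, -28101)) = Add(Mul(6, 100), 28101) = Add(600, 28101) = 28701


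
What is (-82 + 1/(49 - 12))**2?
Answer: 9199089/1369 ≈ 6719.6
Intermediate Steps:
(-82 + 1/(49 - 12))**2 = (-82 + 1/37)**2 = (-3033/37)**2 = 9199089/1369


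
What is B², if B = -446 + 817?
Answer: 137641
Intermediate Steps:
B = 371
B² = 371² = 137641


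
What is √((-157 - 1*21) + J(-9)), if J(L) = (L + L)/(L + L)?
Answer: I*√177 ≈ 13.304*I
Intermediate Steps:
J(L) = 1 (J(L) = (2*L)/((2*L)) = (2*L)*(1/(2*L)) = 1)
√((-157 - 1*21) + J(-9)) = √((-157 - 1*21) + 1) = √((-157 - 21) + 1) = √(-178 + 1) = √(-177) = I*√177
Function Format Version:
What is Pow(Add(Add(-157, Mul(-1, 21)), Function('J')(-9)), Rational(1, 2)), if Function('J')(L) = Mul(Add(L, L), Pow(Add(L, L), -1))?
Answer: Mul(I, Pow(177, Rational(1, 2))) ≈ Mul(13.304, I)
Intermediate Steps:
Function('J')(L) = 1 (Function('J')(L) = Mul(Mul(2, L), Pow(Mul(2, L), -1)) = Mul(Mul(2, L), Mul(Rational(1, 2), Pow(L, -1))) = 1)
Pow(Add(Add(-157, Mul(-1, 21)), Function('J')(-9)), Rational(1, 2)) = Pow(Add(Add(-157, Mul(-1, 21)), 1), Rational(1, 2)) = Pow(Add(Add(-157, -21), 1), Rational(1, 2)) = Pow(Add(-178, 1), Rational(1, 2)) = Pow(-177, Rational(1, 2)) = Mul(I, Pow(177, Rational(1, 2)))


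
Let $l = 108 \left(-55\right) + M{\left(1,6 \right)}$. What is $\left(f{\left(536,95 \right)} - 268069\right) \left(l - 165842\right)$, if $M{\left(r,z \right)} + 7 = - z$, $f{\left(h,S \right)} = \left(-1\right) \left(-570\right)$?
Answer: $45954990705$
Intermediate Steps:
$f{\left(h,S \right)} = 570$
$M{\left(r,z \right)} = -7 - z$
$l = -5953$ ($l = 108 \left(-55\right) - 13 = -5940 - 13 = -5953$)
$\left(f{\left(536,95 \right)} - 268069\right) \left(l - 165842\right) = \left(570 - 268069\right) \left(-5953 - 165842\right) = - 267499 \left(-5953 - 165842\right) = \left(-267499\right) \left(-171795\right) = 45954990705$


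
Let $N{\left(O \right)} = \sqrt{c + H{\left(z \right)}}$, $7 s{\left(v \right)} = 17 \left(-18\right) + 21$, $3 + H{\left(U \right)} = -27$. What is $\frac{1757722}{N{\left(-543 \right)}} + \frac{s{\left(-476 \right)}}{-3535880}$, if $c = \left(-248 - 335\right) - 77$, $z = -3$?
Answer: $\frac{57}{4950232} - \frac{878861 i \sqrt{690}}{345} \approx 1.1515 \cdot 10^{-5} - 66915.0 i$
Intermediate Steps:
$H{\left(U \right)} = -30$ ($H{\left(U \right)} = -3 - 27 = -30$)
$c = -660$ ($c = -583 - 77 = -660$)
$s{\left(v \right)} = - \frac{285}{7}$ ($s{\left(v \right)} = \frac{17 \left(-18\right) + 21}{7} = \frac{-306 + 21}{7} = \frac{1}{7} \left(-285\right) = - \frac{285}{7}$)
$N{\left(O \right)} = i \sqrt{690}$ ($N{\left(O \right)} = \sqrt{-660 - 30} = \sqrt{-690} = i \sqrt{690}$)
$\frac{1757722}{N{\left(-543 \right)}} + \frac{s{\left(-476 \right)}}{-3535880} = \frac{1757722}{i \sqrt{690}} - \frac{285}{7 \left(-3535880\right)} = 1757722 \left(- \frac{i \sqrt{690}}{690}\right) - - \frac{57}{4950232} = - \frac{878861 i \sqrt{690}}{345} + \frac{57}{4950232} = \frac{57}{4950232} - \frac{878861 i \sqrt{690}}{345}$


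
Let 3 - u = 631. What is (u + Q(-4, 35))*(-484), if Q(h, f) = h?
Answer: 305888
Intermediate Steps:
u = -628 (u = 3 - 1*631 = 3 - 631 = -628)
(u + Q(-4, 35))*(-484) = (-628 - 4)*(-484) = -632*(-484) = 305888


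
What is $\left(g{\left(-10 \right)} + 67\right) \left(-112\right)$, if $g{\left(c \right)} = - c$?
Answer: $-8624$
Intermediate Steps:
$\left(g{\left(-10 \right)} + 67\right) \left(-112\right) = \left(\left(-1\right) \left(-10\right) + 67\right) \left(-112\right) = \left(10 + 67\right) \left(-112\right) = 77 \left(-112\right) = -8624$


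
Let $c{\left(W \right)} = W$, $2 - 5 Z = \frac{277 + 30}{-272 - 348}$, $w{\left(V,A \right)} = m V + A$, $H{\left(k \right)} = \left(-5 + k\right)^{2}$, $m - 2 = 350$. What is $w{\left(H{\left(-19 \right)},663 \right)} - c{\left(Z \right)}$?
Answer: $\frac{630584953}{3100} \approx 2.0341 \cdot 10^{5}$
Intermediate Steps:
$m = 352$ ($m = 2 + 350 = 352$)
$w{\left(V,A \right)} = A + 352 V$ ($w{\left(V,A \right)} = 352 V + A = A + 352 V$)
$Z = \frac{1547}{3100}$ ($Z = \frac{2}{5} - \frac{\left(277 + 30\right) \frac{1}{-272 - 348}}{5} = \frac{2}{5} - \frac{307 \frac{1}{-620}}{5} = \frac{2}{5} - \frac{307 \left(- \frac{1}{620}\right)}{5} = \frac{2}{5} - - \frac{307}{3100} = \frac{2}{5} + \frac{307}{3100} = \frac{1547}{3100} \approx 0.49903$)
$w{\left(H{\left(-19 \right)},663 \right)} - c{\left(Z \right)} = \left(663 + 352 \left(-5 - 19\right)^{2}\right) - \frac{1547}{3100} = \left(663 + 352 \left(-24\right)^{2}\right) - \frac{1547}{3100} = \left(663 + 352 \cdot 576\right) - \frac{1547}{3100} = \left(663 + 202752\right) - \frac{1547}{3100} = 203415 - \frac{1547}{3100} = \frac{630584953}{3100}$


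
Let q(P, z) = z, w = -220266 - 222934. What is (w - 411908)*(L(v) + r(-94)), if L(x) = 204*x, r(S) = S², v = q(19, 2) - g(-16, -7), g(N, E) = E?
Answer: -9125712576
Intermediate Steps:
w = -443200
v = 9 (v = 2 - 1*(-7) = 2 + 7 = 9)
(w - 411908)*(L(v) + r(-94)) = (-443200 - 411908)*(204*9 + (-94)²) = -855108*(1836 + 8836) = -855108*10672 = -9125712576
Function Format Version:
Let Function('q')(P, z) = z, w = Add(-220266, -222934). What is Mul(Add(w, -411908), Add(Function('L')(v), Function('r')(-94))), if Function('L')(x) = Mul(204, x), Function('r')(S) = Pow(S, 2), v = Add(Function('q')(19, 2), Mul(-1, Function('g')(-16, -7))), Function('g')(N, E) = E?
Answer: -9125712576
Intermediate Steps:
w = -443200
v = 9 (v = Add(2, Mul(-1, -7)) = Add(2, 7) = 9)
Mul(Add(w, -411908), Add(Function('L')(v), Function('r')(-94))) = Mul(Add(-443200, -411908), Add(Mul(204, 9), Pow(-94, 2))) = Mul(-855108, Add(1836, 8836)) = Mul(-855108, 10672) = -9125712576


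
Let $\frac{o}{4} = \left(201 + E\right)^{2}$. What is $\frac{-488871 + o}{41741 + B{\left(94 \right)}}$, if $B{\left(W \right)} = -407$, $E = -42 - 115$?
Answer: $- \frac{481127}{41334} \approx -11.64$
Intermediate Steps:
$E = -157$
$o = 7744$ ($o = 4 \left(201 - 157\right)^{2} = 4 \cdot 44^{2} = 4 \cdot 1936 = 7744$)
$\frac{-488871 + o}{41741 + B{\left(94 \right)}} = \frac{-488871 + 7744}{41741 - 407} = - \frac{481127}{41334}$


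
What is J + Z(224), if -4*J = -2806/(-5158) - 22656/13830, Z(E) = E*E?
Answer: 1193110499269/23778380 ≈ 50176.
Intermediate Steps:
Z(E) = E²
J = 6504389/23778380 (J = -(-2806/(-5158) - 22656/13830)/4 = -(-2806*(-1/5158) - 22656*1/13830)/4 = -(1403/2579 - 3776/2305)/4 = -¼*(-6504389/5944595) = 6504389/23778380 ≈ 0.27354)
J + Z(224) = 6504389/23778380 + 224² = 6504389/23778380 + 50176 = 1193110499269/23778380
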